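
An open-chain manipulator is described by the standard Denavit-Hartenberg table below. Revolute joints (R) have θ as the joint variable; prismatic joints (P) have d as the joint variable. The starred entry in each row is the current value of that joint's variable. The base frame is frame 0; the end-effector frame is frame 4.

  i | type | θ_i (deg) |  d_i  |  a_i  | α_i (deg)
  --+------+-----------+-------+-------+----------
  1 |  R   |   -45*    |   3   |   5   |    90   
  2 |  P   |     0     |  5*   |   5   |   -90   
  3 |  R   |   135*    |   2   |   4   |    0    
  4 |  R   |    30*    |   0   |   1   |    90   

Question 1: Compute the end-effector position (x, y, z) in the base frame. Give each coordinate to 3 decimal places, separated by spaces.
after link 1: o_1 = (3.5355, -3.5355, 3.0000)
after link 2: o_2 = (3.5355, -10.6066, 3.0000)
after link 3: o_3 = (3.5355, -6.6066, 5.0000)
after link 4: o_4 = (3.0355, -5.7406, 5.0000)

3.036 -5.741 5.000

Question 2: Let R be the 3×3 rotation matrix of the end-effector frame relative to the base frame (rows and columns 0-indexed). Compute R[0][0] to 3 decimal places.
-0.500

End-effector x-axis (col 0 of R) = (-0.5000,0.8660,0.0000)
R[0][0] = -0.5000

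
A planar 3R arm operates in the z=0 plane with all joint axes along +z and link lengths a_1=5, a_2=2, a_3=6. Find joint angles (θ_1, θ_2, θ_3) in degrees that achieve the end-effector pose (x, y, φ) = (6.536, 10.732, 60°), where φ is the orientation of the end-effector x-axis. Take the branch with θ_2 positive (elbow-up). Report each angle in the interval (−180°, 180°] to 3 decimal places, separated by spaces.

wrist centre = target − a_3·(cos φ, sin φ) = (3.5360, 5.5358)
cos θ_2 = (43.1489−5²−2²)/(2·5·2) = 0.7074; θ_2 = 44.9726° (elbow-up)
β = atan2(5.5358,3.5360) = 57.4318°; ψ = atan2(1.4135,6.4149) = 12.4267°
θ_1 = β − ψ = 45.0051°
θ_3 = φ − θ_1 − θ_2 = -29.9777° (wrapped to (-180°,180°])

45.005 44.973 -29.978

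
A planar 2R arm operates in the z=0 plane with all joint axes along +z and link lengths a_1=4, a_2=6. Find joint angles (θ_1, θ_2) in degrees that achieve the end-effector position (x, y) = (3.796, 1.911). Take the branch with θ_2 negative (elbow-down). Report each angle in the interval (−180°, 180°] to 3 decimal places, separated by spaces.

119.990 -134.996

cos θ_2 = (18.0615−4²−6²)/(2·4·6) = -0.7071; θ_2 = -134.9955° (elbow-down)
β = atan2(1.9110,3.7960) = 26.7218°; ψ = atan2(-4.2430,-0.2423) = -93.2685°
θ_1 = β − ψ = 119.9903°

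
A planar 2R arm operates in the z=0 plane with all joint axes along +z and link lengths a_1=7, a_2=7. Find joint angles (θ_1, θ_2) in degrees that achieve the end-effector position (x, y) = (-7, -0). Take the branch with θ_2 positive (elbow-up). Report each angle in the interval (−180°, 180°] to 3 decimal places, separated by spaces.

cos θ_2 = (49.0000−7²−7²)/(2·7·7) = -0.5000; θ_2 = 120.0000° (elbow-up)
β = atan2(-0.0000,-7.0000) = -180.0000°; ψ = atan2(6.0622,3.5000) = 60.0000°
θ_1 = β − ψ = -240.0000°

120.000 120.000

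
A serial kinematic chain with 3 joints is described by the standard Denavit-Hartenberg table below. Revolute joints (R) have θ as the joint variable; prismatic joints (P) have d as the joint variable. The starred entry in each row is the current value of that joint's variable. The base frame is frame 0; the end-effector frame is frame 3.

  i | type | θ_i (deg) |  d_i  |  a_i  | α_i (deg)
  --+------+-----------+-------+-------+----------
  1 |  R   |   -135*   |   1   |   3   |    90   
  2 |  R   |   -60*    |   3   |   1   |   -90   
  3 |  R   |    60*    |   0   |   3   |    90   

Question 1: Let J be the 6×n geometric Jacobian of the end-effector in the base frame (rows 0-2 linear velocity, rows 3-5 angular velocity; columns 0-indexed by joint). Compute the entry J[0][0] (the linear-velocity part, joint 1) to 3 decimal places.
2.721

axis z_0 = ẑ; lever o_n−o_0 = (-3.2894,-2.7210,-1.1651)
cross product → J_v[:, 0] = (2.7210,-3.2894,0.0000)
J_ω[:, 0] = z_0
entry J[0][0] = 2.7210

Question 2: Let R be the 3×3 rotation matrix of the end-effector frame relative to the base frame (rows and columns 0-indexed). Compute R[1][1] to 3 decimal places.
-0.612

End-effector y-axis (col 1 of R) = (-0.6124,-0.6124,0.5000)
R[1][1] = -0.6124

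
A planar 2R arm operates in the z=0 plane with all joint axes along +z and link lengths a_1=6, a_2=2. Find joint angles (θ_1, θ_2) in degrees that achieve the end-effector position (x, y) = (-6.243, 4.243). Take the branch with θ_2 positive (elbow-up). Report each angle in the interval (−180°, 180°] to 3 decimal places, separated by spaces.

135.005 44.975

cos θ_2 = (56.9781−6²−2²)/(2·6·2) = 0.7074; θ_2 = 44.9746° (elbow-up)
β = atan2(4.2430,-6.2430) = 145.7984°; ψ = atan2(1.4136,7.4148) = 10.7935°
θ_1 = β − ψ = 135.0049°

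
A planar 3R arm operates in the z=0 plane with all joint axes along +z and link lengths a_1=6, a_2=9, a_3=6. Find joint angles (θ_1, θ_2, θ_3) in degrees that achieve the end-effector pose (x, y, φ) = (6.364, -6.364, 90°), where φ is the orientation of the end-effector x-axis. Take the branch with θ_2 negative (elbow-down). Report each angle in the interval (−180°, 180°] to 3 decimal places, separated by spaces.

wrist centre = target − a_3·(cos φ, sin φ) = (6.3640, -12.3640)
cos θ_2 = (193.3690−6²−9²)/(2·6·9) = 0.7071; θ_2 = -44.9989° (elbow-down)
β = atan2(-12.3640,6.3640) = -62.7642°; ψ = atan2(-6.3638,12.3641) = -27.2350°
θ_1 = β − ψ = -35.5292°
θ_3 = φ − θ_1 − θ_2 = 170.5281° (wrapped to (-180°,180°])

-35.529 -44.999 170.528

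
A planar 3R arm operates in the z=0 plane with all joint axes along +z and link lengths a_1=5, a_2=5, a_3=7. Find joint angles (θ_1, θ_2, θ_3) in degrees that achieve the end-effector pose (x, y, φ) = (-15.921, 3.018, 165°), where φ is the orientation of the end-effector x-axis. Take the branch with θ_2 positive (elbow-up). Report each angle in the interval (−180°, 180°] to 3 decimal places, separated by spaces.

wrist centre = target − a_3·(cos φ, sin φ) = (-9.1595, 1.2063)
cos θ_2 = (85.3519−5²−5²)/(2·5·5) = 0.7070; θ_2 = 45.0056° (elbow-up)
β = atan2(1.2063,-9.1595) = 172.4976°; ψ = atan2(3.5359,8.5352) = 22.5028°
θ_1 = β − ψ = 149.9948°
θ_3 = φ − θ_1 − θ_2 = -30.0004° (wrapped to (-180°,180°])

149.995 45.006 -30.000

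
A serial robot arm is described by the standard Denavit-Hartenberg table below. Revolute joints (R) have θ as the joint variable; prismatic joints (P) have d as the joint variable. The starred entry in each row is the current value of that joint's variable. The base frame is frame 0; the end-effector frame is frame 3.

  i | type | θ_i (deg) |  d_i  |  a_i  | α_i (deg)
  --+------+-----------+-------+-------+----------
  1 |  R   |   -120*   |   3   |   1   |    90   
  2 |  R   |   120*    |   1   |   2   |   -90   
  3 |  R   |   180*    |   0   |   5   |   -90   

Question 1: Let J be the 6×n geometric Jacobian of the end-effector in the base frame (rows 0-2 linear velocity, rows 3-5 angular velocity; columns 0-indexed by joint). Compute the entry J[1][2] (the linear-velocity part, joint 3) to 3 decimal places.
2.500

axis z_2 = (0.4330,0.7500,-0.5000); lever o_n−o_2 = (-1.2500,-2.1651,-4.3301)
cross product → J_v[:, 2] = (-4.3301,2.5000,-0.0000)
J_ω[:, 2] = z_2
entry J[1][2] = 2.5000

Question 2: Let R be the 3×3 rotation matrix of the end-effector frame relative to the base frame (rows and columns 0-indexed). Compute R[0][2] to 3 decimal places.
-0.866

End-effector z-axis (col 2 of R) = (-0.8660,0.5000,-0.0000)
R[0][2] = -0.8660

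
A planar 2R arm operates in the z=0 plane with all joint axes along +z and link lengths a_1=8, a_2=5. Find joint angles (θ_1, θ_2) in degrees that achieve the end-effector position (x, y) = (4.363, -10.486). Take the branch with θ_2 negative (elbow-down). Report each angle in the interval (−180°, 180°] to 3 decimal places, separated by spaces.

-44.996 -60.007

cos θ_2 = (128.9920−8²−5²)/(2·8·5) = 0.4999; θ_2 = -60.0066° (elbow-down)
β = atan2(-10.4860,4.3630) = -67.4089°; ψ = atan2(-4.3304,10.4995) = -22.4132°
θ_1 = β − ψ = -44.9956°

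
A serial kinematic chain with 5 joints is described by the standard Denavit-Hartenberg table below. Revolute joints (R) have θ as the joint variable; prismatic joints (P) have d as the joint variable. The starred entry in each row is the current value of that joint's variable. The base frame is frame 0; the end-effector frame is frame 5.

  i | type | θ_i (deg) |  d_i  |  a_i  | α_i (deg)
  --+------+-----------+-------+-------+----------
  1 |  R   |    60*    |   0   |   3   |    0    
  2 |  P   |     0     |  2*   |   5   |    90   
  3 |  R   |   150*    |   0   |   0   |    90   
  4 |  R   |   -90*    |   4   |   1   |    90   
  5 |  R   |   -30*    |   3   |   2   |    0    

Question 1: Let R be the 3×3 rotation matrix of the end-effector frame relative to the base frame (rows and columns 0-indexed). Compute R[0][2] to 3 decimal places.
End-effector z-axis (col 2 of R) = (0.4330,0.7500,-0.5000)
R[0][2] = 0.4330

0.433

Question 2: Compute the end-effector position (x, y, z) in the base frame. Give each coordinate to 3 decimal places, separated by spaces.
after link 1: o_1 = (1.5000, 2.5981, 0.0000)
after link 2: o_2 = (4.0000, 6.9282, 2.0000)
after link 3: o_3 = (4.0000, 6.9282, 2.0000)
after link 4: o_4 = (4.1340, 9.1603, 5.4641)
after link 5: o_5 = (3.6830, 11.8433, 3.0981)

3.683 11.843 3.098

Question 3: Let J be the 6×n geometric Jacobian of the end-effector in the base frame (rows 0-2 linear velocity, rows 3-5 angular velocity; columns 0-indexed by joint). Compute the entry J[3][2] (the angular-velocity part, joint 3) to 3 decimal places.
axis z_2 = (0.8660,-0.5000,0.0000); lever o_n−o_2 = (-0.3170,4.9151,1.0981)
cross product → J_v[:, 2] = (-0.5490,-0.9510,4.0981)
J_ω[:, 2] = z_2
entry J[3][2] = 0.8660

0.866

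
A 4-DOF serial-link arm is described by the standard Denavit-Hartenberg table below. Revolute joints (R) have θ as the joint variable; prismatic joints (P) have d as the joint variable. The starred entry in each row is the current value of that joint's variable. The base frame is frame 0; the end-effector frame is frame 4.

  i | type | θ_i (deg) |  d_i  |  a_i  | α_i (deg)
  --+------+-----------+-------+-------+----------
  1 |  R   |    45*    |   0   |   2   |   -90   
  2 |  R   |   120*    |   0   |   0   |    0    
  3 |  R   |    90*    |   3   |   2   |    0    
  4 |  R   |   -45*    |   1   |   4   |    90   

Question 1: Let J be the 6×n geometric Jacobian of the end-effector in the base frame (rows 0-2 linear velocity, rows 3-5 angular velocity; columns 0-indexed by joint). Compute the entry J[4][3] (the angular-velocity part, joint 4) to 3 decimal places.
0.707

axis z_3 = (-0.7071,0.7071,0.0000); lever o_n−o_3 = (-3.4392,-2.0249,-1.0353)
cross product → J_v[:, 3] = (-0.7321,-0.7321,3.8637)
J_ω[:, 3] = z_3
entry J[4][3] = 0.7071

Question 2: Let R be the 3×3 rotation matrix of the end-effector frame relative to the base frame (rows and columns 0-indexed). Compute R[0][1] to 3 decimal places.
End-effector y-axis (col 1 of R) = (-0.7071,0.7071,0.0000)
R[0][1] = -0.7071

-0.707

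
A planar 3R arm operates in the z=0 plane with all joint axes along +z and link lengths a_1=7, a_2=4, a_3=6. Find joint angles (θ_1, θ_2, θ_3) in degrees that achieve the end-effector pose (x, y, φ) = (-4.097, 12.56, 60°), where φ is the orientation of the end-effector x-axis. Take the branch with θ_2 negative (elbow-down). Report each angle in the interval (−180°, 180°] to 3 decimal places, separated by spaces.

wrist centre = target − a_3·(cos φ, sin φ) = (-7.0970, 7.3638)
cos θ_2 = (104.5937−7²−4²)/(2·7·4) = 0.7070; θ_2 = -45.0062° (elbow-down)
β = atan2(7.3638,-7.0970) = 133.9428°; ψ = atan2(-2.8287,9.8281) = -16.0569°
θ_1 = β − ψ = 149.9997°
θ_3 = φ − θ_1 − θ_2 = -44.9935° (wrapped to (-180°,180°])

150.000 -45.006 -44.993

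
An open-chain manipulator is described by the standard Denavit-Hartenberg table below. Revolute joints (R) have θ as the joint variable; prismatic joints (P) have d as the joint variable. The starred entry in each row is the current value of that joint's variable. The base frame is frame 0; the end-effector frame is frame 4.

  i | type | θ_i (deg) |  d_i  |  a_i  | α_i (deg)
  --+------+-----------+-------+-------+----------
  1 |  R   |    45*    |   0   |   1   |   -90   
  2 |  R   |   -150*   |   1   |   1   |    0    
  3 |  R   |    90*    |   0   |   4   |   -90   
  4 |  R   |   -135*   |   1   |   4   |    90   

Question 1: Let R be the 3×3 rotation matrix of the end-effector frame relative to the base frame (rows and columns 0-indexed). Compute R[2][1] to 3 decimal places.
End-effector y-axis (col 1 of R) = (0.6124,0.6124,-0.5000)
R[2][1] = -0.5000

-0.500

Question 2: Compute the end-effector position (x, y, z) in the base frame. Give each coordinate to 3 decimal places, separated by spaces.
-1.586 3.828 1.015

after link 1: o_1 = (0.7071, 0.7071, 0.0000)
after link 2: o_2 = (-0.6124, 0.8018, 0.5000)
after link 3: o_3 = (0.8018, 2.2161, 3.9641)
after link 4: o_4 = (-1.5858, 3.8284, 1.0146)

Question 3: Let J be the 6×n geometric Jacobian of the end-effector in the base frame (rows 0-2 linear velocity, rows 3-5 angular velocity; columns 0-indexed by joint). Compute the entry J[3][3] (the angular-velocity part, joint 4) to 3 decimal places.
0.612

axis z_3 = (0.6124,0.6124,-0.5000); lever o_n−o_3 = (-2.3876,1.6124,-2.9495)
cross product → J_v[:, 3] = (-1.0000,3.0000,2.4495)
J_ω[:, 3] = z_3
entry J[3][3] = 0.6124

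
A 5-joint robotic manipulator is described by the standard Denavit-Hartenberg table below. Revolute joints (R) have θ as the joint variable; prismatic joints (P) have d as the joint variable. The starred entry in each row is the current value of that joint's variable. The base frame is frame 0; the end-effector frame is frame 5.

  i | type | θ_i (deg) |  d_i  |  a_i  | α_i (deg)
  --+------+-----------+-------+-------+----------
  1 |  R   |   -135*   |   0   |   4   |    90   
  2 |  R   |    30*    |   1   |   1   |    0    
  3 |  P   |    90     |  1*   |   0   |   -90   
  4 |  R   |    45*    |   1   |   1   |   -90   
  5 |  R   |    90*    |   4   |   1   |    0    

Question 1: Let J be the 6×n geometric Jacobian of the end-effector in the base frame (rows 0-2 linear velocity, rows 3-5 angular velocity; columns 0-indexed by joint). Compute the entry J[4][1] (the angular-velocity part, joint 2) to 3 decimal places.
0.707

axis z_1 = (-0.7071,0.7071,0.0000); lever o_n−o_1 = (-0.2766,-2.4482,-1.3371)
cross product → J_v[:, 1] = (-0.9455,-0.9455,1.9267)
J_ω[:, 1] = z_1
entry J[4][1] = 0.7071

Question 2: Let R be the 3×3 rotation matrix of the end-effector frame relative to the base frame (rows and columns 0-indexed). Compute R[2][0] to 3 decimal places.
0.500

End-effector x-axis (col 0 of R) = (-0.6124,-0.6124,0.5000)
R[2][0] = 0.5000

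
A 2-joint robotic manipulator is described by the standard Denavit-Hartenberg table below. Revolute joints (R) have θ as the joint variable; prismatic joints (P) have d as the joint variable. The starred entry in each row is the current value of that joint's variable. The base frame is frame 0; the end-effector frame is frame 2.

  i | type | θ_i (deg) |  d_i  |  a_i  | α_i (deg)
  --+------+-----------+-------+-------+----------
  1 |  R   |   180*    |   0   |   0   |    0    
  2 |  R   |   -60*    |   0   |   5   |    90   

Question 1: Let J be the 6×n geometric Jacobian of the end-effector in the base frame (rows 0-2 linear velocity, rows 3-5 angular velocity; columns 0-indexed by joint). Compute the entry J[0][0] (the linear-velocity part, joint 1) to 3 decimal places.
axis z_0 = ẑ; lever o_n−o_0 = (-2.5000,4.3301,0.0000)
cross product → J_v[:, 0] = (-4.3301,-2.5000,0.0000)
J_ω[:, 0] = z_0
entry J[0][0] = -4.3301

-4.330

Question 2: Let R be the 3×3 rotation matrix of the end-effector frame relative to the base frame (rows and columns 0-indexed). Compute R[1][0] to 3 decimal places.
0.866

End-effector x-axis (col 0 of R) = (-0.5000,0.8660,0.0000)
R[1][0] = 0.8660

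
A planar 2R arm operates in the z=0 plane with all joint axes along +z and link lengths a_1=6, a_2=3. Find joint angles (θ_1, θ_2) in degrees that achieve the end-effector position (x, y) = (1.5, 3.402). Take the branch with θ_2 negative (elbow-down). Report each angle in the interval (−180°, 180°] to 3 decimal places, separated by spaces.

90.001 -149.998

cos θ_2 = (13.8236−6²−3²)/(2·6·3) = -0.8660; θ_2 = -149.9983° (elbow-down)
β = atan2(3.4020,1.5000) = 66.2065°; ψ = atan2(-1.5001,3.4020) = -23.7948°
θ_1 = β − ψ = 90.0013°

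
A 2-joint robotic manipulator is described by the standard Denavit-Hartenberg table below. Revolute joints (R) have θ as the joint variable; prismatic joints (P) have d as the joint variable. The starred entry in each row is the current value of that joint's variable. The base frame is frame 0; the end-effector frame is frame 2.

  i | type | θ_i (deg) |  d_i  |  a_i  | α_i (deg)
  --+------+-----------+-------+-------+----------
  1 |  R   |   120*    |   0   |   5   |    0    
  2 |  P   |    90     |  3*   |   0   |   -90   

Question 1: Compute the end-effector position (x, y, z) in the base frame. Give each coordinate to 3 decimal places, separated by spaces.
after link 1: o_1 = (-2.5000, 4.3301, 0.0000)
after link 2: o_2 = (-2.5000, 4.3301, 3.0000)

-2.500 4.330 3.000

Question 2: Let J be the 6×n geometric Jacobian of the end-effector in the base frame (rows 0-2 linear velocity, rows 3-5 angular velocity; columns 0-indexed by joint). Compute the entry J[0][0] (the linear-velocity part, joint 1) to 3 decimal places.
-4.330

axis z_0 = ẑ; lever o_n−o_0 = (-2.5000,4.3301,3.0000)
cross product → J_v[:, 0] = (-4.3301,-2.5000,0.0000)
J_ω[:, 0] = z_0
entry J[0][0] = -4.3301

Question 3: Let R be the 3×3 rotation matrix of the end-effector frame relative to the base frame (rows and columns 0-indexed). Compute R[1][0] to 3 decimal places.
End-effector x-axis (col 0 of R) = (-0.8660,-0.5000,0.0000)
R[1][0] = -0.5000

-0.500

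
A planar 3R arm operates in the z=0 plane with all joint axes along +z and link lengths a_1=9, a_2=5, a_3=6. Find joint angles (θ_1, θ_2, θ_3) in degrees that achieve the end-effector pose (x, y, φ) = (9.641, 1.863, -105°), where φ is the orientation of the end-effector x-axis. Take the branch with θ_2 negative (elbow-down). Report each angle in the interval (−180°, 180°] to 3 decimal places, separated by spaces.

wrist centre = target − a_3·(cos φ, sin φ) = (11.1939, 7.6586)
cos θ_2 = (183.9572−9²−5²)/(2·9·5) = 0.8662; θ_2 = -29.9810° (elbow-down)
β = atan2(7.6586,11.1939) = 34.3788°; ψ = atan2(-2.4986,13.3310) = -10.6156°
θ_1 = β − ψ = 44.9944°
θ_3 = φ − θ_1 − θ_2 = -120.0133° (wrapped to (-180°,180°])

44.994 -29.981 -120.013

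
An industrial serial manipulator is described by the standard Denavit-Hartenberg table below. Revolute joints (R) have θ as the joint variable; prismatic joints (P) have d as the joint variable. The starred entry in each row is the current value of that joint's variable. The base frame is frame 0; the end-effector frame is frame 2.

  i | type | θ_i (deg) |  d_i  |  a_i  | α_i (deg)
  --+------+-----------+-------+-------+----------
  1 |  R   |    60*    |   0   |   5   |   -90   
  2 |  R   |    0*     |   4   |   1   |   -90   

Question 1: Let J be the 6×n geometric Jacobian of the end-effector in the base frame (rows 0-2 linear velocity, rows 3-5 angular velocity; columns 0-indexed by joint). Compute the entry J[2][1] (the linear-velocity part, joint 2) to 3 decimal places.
-1.000

axis z_1 = (-0.8660,0.5000,0.0000); lever o_n−o_1 = (-2.9641,2.8660,0.0000)
cross product → J_v[:, 1] = (-0.0000,0.0000,-1.0000)
J_ω[:, 1] = z_1
entry J[2][1] = -1.0000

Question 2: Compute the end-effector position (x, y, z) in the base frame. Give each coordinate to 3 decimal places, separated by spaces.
after link 1: o_1 = (2.5000, 4.3301, 0.0000)
after link 2: o_2 = (-0.4641, 7.1962, 0.0000)

-0.464 7.196 0.000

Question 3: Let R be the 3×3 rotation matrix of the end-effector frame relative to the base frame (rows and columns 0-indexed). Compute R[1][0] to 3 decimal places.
End-effector x-axis (col 0 of R) = (0.5000,0.8660,0.0000)
R[1][0] = 0.8660

0.866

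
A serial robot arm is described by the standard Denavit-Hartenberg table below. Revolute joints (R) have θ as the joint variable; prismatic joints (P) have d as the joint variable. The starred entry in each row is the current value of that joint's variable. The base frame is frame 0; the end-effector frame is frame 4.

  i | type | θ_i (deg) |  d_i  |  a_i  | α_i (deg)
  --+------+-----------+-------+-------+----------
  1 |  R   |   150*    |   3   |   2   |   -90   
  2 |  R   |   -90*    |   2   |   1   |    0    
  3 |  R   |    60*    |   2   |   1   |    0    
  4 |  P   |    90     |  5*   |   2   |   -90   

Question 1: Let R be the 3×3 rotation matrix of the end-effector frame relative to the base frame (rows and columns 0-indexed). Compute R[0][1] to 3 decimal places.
0.500

End-effector y-axis (col 1 of R) = (0.5000,0.8660,-0.0000)
R[0][1] = 0.5000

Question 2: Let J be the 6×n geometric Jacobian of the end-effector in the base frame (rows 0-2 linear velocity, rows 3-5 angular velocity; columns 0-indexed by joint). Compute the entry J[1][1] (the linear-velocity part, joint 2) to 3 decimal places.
-0.116

axis z_1 = (-0.5000,-0.8660,0.0000); lever o_n−o_1 = (-6.1160,-6.8612,-0.2321)
cross product → J_v[:, 1] = (0.2010,-0.1160,-1.8660)
J_ω[:, 1] = z_1
entry J[1][1] = -0.1160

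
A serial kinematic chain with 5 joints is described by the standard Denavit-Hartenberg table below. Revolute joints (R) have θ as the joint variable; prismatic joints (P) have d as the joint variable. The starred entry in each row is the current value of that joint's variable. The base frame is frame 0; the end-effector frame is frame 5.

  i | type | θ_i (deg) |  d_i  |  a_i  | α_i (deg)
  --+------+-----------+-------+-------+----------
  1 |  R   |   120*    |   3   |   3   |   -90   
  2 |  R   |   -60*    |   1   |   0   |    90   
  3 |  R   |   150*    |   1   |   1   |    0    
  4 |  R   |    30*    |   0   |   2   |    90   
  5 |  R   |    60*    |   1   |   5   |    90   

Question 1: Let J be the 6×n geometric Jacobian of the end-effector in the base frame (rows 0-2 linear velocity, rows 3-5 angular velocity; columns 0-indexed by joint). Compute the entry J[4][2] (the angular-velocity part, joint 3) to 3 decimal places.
axis z_2 = (0.4330,-0.7500,0.5000); lever o_n−o_2 = (2.3505,-7.0712,-1.9821)
cross product → J_v[:, 2] = (5.0221,2.0335,-1.2990)
J_ω[:, 2] = z_2
entry J[4][2] = -0.7500

-0.750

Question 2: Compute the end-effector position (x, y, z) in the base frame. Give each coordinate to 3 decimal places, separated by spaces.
after link 1: o_1 = (-1.5000, 2.5981, 3.0000)
after link 2: o_2 = (-2.3660, 2.0981, 3.0000)
after link 3: o_3 = (-2.1495, 0.7231, 2.7500)
after link 4: o_4 = (-1.6495, -0.1429, 1.0179)
after link 5: o_5 = (-0.0155, -4.9731, 1.0179)

-0.016 -4.973 1.018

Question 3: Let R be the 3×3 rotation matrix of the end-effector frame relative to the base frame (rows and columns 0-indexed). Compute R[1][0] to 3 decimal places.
-0.866

End-effector x-axis (col 0 of R) = (0.5000,-0.8660,0.0000)
R[1][0] = -0.8660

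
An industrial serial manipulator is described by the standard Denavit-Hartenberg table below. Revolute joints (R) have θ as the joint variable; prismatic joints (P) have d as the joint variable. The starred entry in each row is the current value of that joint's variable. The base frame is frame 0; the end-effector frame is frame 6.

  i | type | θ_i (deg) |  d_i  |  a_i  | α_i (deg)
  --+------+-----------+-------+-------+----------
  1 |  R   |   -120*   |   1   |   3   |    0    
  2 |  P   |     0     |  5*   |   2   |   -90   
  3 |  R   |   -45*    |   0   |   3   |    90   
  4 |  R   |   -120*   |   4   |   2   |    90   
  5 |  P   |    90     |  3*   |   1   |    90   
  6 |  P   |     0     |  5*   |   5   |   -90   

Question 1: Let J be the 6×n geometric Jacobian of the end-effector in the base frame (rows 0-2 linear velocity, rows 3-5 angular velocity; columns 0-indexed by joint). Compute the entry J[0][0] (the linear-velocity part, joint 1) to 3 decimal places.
axis z_0 = ẑ; lever o_n−o_0 = (-1.8201,5.9719,10.8804)
cross product → J_v[:, 0] = (-5.9719,-1.8201,0.0000)
J_ω[:, 0] = z_0
entry J[0][0] = -5.9719

-5.972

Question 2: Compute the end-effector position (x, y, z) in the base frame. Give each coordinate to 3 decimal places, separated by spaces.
-1.820 5.972 10.880

after link 1: o_1 = (-1.5000, -2.5981, 1.0000)
after link 2: o_2 = (-2.5000, -4.3301, 6.0000)
after link 3: o_3 = (-3.5607, -6.1672, 8.1213)
after link 4: o_4 = (-3.2929, -2.2394, 10.2426)
after link 5: o_5 = (-0.7217, -0.7860, 9.1126)
after link 6: o_6 = (-1.8201, 5.9719, 10.8804)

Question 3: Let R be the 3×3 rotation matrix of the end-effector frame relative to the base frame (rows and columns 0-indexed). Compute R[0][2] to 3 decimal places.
0.739

End-effector z-axis (col 2 of R) = (0.7392,0.2803,-0.6124)
R[0][2] = 0.7392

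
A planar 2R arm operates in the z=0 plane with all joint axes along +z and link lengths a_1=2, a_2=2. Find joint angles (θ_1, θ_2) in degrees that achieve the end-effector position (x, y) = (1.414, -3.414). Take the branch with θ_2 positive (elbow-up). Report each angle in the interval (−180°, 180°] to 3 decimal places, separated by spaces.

-90.012 45.021

cos θ_2 = (13.6548−2²−2²)/(2·2·2) = 0.7068; θ_2 = 45.0209° (elbow-up)
β = atan2(-3.4140,1.4140) = -67.5018°; ψ = atan2(1.4147,3.4137) = 22.5104°
θ_1 = β − ψ = -90.0122°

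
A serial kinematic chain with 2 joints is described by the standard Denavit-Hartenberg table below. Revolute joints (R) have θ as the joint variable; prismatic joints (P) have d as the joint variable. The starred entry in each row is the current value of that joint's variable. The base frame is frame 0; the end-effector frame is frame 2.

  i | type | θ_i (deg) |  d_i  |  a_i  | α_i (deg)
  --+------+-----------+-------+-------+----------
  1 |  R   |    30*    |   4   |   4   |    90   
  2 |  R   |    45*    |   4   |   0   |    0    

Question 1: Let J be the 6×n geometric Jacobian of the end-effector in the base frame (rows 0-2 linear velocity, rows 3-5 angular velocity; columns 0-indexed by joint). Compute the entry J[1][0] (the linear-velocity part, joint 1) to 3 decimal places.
axis z_0 = ẑ; lever o_n−o_0 = (5.4641,-1.4641,4.0000)
cross product → J_v[:, 0] = (1.4641,5.4641,-0.0000)
J_ω[:, 0] = z_0
entry J[1][0] = 5.4641

5.464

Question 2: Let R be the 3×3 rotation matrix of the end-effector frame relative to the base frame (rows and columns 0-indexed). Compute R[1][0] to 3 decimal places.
0.354

End-effector x-axis (col 0 of R) = (0.6124,0.3536,0.7071)
R[1][0] = 0.3536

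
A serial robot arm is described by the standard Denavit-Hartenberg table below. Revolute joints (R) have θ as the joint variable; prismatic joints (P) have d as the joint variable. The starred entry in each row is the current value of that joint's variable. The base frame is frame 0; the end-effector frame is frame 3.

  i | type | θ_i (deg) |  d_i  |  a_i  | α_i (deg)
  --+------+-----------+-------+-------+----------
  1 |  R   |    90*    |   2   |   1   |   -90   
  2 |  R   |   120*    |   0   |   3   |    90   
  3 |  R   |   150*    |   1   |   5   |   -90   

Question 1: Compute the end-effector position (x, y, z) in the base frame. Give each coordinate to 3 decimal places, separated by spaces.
after link 1: o_1 = (0.0000, 1.0000, 2.0000)
after link 2: o_2 = (-0.0000, -0.5000, -0.5981)
after link 3: o_3 = (-2.5000, 2.5311, 2.6519)

-2.500 2.531 2.652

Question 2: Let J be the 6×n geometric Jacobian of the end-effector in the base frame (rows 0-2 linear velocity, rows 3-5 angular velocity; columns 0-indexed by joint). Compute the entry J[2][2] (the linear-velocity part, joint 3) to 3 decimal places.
axis z_2 = (-0.0000,0.8660,-0.5000); lever o_n−o_2 = (-2.5000,3.0311,3.2500)
cross product → J_v[:, 2] = (4.3301,1.2500,2.1651)
J_ω[:, 2] = z_2
entry J[2][2] = 2.1651

2.165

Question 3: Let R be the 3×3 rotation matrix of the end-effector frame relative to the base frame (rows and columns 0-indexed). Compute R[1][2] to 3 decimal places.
0.250

End-effector z-axis (col 2 of R) = (0.8660,0.2500,0.4330)
R[1][2] = 0.2500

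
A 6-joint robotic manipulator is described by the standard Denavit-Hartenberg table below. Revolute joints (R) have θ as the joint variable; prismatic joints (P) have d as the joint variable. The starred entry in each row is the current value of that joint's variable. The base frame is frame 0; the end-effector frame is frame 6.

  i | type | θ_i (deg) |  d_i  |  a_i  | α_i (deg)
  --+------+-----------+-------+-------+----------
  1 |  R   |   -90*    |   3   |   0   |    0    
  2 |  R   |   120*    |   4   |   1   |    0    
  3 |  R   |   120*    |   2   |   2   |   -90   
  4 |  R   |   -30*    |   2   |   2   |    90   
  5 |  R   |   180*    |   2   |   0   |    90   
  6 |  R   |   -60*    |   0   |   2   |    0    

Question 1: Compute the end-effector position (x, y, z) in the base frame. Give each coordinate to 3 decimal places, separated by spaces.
-2.500 0.134 9.732

after link 1: o_1 = (0.0000, 0.0000, 3.0000)
after link 2: o_2 = (0.8660, 0.5000, 7.0000)
after link 3: o_3 = (-0.8660, 1.5000, 9.0000)
after link 4: o_4 = (-3.3660, 0.6340, 10.0000)
after link 5: o_5 = (-2.5000, 0.1340, 11.7321)
after link 6: o_6 = (-2.5000, 0.1340, 9.7321)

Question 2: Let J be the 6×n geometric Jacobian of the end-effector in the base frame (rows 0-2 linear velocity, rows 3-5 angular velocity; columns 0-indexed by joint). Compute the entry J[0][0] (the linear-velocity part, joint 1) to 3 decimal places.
axis z_0 = ẑ; lever o_n−o_0 = (-2.5000,0.1340,9.7321)
cross product → J_v[:, 0] = (-0.1340,-2.5000,0.0000)
J_ω[:, 0] = z_0
entry J[0][0] = -0.1340

-0.134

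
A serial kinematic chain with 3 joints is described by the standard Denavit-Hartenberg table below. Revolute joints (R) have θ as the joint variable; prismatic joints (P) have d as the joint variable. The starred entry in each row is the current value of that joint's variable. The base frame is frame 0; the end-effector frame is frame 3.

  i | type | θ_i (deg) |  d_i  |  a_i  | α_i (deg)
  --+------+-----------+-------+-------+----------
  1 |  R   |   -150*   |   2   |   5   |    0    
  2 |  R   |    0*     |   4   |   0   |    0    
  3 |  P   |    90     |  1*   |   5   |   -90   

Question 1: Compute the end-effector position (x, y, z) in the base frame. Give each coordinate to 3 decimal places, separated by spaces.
-1.830 -6.830 7.000

after link 1: o_1 = (-4.3301, -2.5000, 2.0000)
after link 2: o_2 = (-4.3301, -2.5000, 6.0000)
after link 3: o_3 = (-1.8301, -6.8301, 7.0000)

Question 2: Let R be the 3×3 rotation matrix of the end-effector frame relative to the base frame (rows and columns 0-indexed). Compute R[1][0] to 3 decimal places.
-0.866

End-effector x-axis (col 0 of R) = (0.5000,-0.8660,0.0000)
R[1][0] = -0.8660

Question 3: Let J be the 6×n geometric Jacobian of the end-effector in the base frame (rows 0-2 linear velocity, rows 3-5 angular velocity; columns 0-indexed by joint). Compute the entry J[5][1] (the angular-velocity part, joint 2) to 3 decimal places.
1.000

axis z_1 = (0.0000,0.0000,1.0000); lever o_n−o_1 = (2.5000,-4.3301,5.0000)
cross product → J_v[:, 1] = (4.3301,2.5000,-0.0000)
J_ω[:, 1] = z_1
entry J[5][1] = 1.0000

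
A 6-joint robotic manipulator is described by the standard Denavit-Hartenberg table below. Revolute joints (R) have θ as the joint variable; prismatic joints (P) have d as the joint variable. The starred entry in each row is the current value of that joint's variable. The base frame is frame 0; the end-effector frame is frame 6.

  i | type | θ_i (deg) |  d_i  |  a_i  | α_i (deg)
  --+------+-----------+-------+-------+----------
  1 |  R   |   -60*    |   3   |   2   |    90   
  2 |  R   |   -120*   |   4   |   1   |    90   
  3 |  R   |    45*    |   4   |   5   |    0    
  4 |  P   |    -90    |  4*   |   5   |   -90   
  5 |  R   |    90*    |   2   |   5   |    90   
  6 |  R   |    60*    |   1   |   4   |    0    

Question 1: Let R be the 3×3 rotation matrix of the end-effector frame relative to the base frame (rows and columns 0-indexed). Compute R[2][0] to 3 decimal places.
-0.780

End-effector x-axis (col 0 of R) = (-0.4669,-0.4160,-0.7803)
R[2][0] = -0.7803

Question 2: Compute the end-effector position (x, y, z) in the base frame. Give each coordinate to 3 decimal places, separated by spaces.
after link 1: o_1 = (1.0000, -1.7321, 3.0000)
after link 2: o_2 = (-2.7141, -3.2990, 2.1340)
after link 3: o_3 = (-8.3919, -0.5359, 1.0721)
after link 4: o_4 = (-7.9460, 5.7628, 0.0103)
after link 5: o_5 = (-7.3592, 1.9181, -3.7145)
after link 6: o_6 = (-8.7913, 0.9137, -7.4482)

-8.791 0.914 -7.448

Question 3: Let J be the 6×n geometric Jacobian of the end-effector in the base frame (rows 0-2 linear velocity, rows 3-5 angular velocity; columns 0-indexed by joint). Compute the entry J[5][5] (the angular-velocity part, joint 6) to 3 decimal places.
axis z_5 = (0.4356,0.6597,-0.6124); lever o_n−o_5 = (-1.4321,-1.0043,-3.7337)
cross product → J_v[:, 5] = (-3.0783,2.5033,0.5073)
J_ω[:, 5] = z_5
entry J[5][5] = -0.6124

-0.612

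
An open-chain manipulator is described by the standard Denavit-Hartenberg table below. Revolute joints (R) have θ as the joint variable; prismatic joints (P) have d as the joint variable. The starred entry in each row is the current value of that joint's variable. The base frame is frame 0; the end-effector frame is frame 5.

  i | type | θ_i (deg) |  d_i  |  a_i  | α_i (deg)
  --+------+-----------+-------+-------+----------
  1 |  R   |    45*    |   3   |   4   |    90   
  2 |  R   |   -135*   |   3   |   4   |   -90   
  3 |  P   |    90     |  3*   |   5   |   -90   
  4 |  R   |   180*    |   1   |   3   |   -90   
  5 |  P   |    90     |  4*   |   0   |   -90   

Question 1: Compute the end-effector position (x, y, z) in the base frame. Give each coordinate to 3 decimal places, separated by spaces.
after link 1: o_1 = (2.8284, 2.8284, 3.0000)
after link 2: o_2 = (2.9497, -1.2929, 0.1716)
after link 3: o_3 = (0.9142, 3.7426, -1.9497)
after link 4: o_4 = (3.5355, 2.1213, -1.2426)
after link 5: o_5 = (5.5355, 4.1213, -4.0711)

5.536 4.121 -4.071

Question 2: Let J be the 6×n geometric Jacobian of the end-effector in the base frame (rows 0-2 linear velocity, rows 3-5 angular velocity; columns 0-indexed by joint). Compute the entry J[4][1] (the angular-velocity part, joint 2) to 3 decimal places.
axis z_1 = (0.7071,-0.7071,0.0000); lever o_n−o_1 = (2.7071,1.2929,-7.0711)
cross product → J_v[:, 1] = (5.0000,5.0000,2.8284)
J_ω[:, 1] = z_1
entry J[4][1] = -0.7071

-0.707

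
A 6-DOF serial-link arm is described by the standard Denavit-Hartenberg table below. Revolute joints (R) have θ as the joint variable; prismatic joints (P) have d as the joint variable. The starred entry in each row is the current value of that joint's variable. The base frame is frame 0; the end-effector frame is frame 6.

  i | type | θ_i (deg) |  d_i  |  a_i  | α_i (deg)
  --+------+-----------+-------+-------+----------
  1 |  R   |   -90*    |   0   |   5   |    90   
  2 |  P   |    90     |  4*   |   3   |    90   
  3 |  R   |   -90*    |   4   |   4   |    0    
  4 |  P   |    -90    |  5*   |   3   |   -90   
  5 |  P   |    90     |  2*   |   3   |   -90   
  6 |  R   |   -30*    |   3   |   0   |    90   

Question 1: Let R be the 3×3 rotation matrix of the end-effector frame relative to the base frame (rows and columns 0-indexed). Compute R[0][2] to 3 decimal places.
End-effector z-axis (col 2 of R) = (0.8660,-0.5000,0.0000)
R[0][2] = 0.8660

0.866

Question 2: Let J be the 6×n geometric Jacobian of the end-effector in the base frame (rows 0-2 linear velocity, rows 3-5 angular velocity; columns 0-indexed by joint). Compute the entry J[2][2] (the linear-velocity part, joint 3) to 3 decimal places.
6.000

axis z_2 = (-0.0000,-1.0000,-0.0000); lever o_n−o_2 = (6.0000,-6.0000,-0.0000)
cross product → J_v[:, 2] = (0.0000,-0.0000,6.0000)
J_ω[:, 2] = z_2
entry J[2][2] = 6.0000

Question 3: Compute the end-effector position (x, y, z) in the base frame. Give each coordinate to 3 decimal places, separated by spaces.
after link 1: o_1 = (0.0000, -5.0000, 0.0000)
after link 2: o_2 = (-4.0000, -5.0000, 3.0000)
after link 3: o_3 = (0.0000, -9.0000, 3.0000)
after link 4: o_4 = (0.0000, -14.0000, -0.0000)
after link 5: o_5 = (2.0000, -11.0000, -0.0000)
after link 6: o_6 = (2.0000, -11.0000, 3.0000)

2.000 -11.000 3.000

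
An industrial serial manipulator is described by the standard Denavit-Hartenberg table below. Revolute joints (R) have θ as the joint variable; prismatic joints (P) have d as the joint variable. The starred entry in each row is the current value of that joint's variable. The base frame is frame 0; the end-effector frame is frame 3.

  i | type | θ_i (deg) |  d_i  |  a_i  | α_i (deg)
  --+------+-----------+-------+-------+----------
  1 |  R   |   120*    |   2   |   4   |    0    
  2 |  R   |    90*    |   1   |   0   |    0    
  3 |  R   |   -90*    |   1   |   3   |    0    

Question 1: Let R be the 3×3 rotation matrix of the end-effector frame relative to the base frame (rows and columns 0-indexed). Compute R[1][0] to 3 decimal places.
0.866

End-effector x-axis (col 0 of R) = (-0.5000,0.8660,0.0000)
R[1][0] = 0.8660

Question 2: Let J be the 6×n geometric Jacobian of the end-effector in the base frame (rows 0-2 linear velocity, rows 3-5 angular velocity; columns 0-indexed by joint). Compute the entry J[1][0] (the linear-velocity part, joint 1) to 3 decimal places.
axis z_0 = ẑ; lever o_n−o_0 = (-3.5000,6.0622,4.0000)
cross product → J_v[:, 0] = (-6.0622,-3.5000,0.0000)
J_ω[:, 0] = z_0
entry J[1][0] = -3.5000

-3.500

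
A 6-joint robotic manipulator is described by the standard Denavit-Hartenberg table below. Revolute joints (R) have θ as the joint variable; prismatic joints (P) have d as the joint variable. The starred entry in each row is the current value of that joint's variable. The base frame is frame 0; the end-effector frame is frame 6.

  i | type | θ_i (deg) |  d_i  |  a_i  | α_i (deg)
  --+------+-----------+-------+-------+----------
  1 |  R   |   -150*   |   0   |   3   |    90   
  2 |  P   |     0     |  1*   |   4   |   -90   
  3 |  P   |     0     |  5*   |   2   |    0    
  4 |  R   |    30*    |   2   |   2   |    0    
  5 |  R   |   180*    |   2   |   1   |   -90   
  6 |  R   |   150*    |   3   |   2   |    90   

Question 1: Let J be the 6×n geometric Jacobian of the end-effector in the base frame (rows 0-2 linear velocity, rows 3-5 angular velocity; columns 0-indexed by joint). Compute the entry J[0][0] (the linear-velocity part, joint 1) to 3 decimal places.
axis z_0 = ẑ; lever o_n−o_0 = (-12.2583,-4.5000,8.0000)
cross product → J_v[:, 0] = (4.5000,-12.2583,0.0000)
J_ω[:, 0] = z_0
entry J[0][0] = 4.5000

4.500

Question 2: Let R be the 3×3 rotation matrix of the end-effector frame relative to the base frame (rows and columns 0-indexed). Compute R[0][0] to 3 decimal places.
-0.433

End-effector x-axis (col 0 of R) = (-0.4330,-0.7500,-0.5000)
R[0][0] = -0.4330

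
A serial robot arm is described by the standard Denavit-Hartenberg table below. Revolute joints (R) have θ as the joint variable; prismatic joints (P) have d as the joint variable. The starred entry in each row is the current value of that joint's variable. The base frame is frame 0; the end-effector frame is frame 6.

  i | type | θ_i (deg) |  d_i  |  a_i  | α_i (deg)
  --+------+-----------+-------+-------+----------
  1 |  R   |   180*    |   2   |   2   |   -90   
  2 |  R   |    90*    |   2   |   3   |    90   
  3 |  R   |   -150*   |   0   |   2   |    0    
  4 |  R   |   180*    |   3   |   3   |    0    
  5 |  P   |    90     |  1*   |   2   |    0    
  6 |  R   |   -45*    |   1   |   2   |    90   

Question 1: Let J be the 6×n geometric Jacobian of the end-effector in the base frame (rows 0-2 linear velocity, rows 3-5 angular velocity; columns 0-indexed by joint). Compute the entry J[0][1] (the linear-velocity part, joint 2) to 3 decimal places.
axis z_1 = (-0.0000,-1.0000,0.0000); lever o_n−o_1 = (-5.0000,-6.1639,-3.3837)
cross product → J_v[:, 1] = (3.3837,-0.0000,-5.0000)
J_ω[:, 1] = z_1
entry J[0][1] = 3.3837

3.384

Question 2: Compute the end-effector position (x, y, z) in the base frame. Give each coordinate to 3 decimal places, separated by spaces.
-7.000 -6.164 -1.384

after link 1: o_1 = (-2.0000, 0.0000, 2.0000)
after link 2: o_2 = (-2.0000, -2.0000, -1.0000)
after link 3: o_3 = (-2.0000, -1.0000, 0.7321)
after link 4: o_4 = (-5.0000, -2.5000, -1.8660)
after link 5: o_5 = (-6.0000, -4.2321, -0.8660)
after link 6: o_6 = (-7.0000, -6.1639, -1.3837)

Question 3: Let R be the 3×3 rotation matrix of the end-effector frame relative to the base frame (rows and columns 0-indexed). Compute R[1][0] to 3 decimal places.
End-effector x-axis (col 0 of R) = (-0.0000,-0.9659,-0.2588)
R[1][0] = -0.9659

-0.966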